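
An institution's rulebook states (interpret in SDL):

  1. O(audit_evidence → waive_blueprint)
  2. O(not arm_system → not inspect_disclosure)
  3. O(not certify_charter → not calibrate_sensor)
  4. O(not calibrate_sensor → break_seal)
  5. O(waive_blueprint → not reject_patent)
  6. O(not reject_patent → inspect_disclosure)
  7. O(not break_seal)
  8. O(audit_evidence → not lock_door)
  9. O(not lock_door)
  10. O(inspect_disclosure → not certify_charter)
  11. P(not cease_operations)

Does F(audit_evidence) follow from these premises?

From premise 7 we have O(not break_seal).
The contrapositive of premise 4 (O(not calibrate_sensor → break_seal)) is O(not break_seal → calibrate_sensor), and O(not break_seal) is already established, so O(calibrate_sensor).
Premise 3 is O(not certify_charter → not calibrate_sensor); contrapositively O(calibrate_sensor → certify_charter). Since O(calibrate_sensor) holds, K gives O(certify_charter).
Premise 10 is O(inspect_disclosure → not certify_charter); contrapositively O(certify_charter → not inspect_disclosure). Since O(certify_charter) holds, K gives O(not inspect_disclosure).
Premise 6 is O(not reject_patent → inspect_disclosure); contrapositively O(not inspect_disclosure → reject_patent). Since O(not inspect_disclosure) holds, K gives O(reject_patent).
Premise 5, O(waive_blueprint → not reject_patent), contraposes to O(reject_patent → not waive_blueprint); with O(reject_patent) we get O(not waive_blueprint).
Premise 1, O(audit_evidence → waive_blueprint), contraposes to O(not waive_blueprint → not audit_evidence); with O(not waive_blueprint) we get O(not audit_evidence).
Premises 2, 8, 9, 11 do not contribute to this derivation.
So O(not audit_evidence) holds, i.e. F(audit_evidence). The claim follows.

Yes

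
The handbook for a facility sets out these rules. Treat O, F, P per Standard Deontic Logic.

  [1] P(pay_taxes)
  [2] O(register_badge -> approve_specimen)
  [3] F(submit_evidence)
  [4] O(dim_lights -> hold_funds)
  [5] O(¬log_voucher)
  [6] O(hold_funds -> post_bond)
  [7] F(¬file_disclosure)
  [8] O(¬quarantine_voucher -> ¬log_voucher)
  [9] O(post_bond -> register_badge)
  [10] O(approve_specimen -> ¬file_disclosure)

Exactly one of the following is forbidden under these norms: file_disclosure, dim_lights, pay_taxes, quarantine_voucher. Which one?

dim_lights

Premise 7, F(¬file_disclosure), is equivalent to O(file_disclosure).
Premise 10 is O(approve_specimen -> ¬file_disclosure); contrapositively O(file_disclosure -> ¬approve_specimen). Since O(file_disclosure) holds, K gives O(¬approve_specimen).
Premise 2, O(register_badge -> approve_specimen), contraposes to O(¬approve_specimen -> ¬register_badge); with O(¬approve_specimen) we get O(¬register_badge).
Premise 9 is O(post_bond -> register_badge); contrapositively O(¬register_badge -> ¬post_bond). Since O(¬register_badge) holds, K gives O(¬post_bond).
Premise 6 is O(hold_funds -> post_bond); contrapositively O(¬post_bond -> ¬hold_funds). Since O(¬post_bond) holds, K gives O(¬hold_funds).
Premise 4 is O(dim_lights -> hold_funds); contrapositively O(¬hold_funds -> ¬dim_lights). Since O(¬hold_funds) holds, K gives O(¬dim_lights).
So O(¬dim_lights) holds, i.e. dim_lights is forbidden. None of the other listed options is forbidden under the premises.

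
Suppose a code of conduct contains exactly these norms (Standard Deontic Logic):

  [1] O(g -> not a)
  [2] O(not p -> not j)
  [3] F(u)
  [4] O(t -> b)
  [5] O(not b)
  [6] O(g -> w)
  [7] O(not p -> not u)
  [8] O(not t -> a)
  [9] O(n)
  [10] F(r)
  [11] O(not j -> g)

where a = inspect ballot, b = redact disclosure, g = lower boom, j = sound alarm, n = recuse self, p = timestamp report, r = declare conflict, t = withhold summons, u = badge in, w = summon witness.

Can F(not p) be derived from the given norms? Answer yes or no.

Yes

Premise 5 states O(not b) outright.
Premise 4 is O(t -> b); contrapositively O(not b -> not t). Since O(not b) holds, K gives O(not t).
From O(not t) and premise 8, O(not t -> a), we obtain O(a).
The contrapositive of premise 1 (O(g -> not a)) is O(a -> not g), and O(a) is already established, so O(not g).
Premise 11 is O(not j -> g); contrapositively O(not g -> j). Since O(not g) holds, K gives O(j).
The contrapositive of premise 2 (O(not p -> not j)) is O(j -> p), and O(j) is already established, so O(p).
Premises 3, 6, 7, 9, 10 do not contribute to this derivation.
So O(p) holds, i.e. F(not p). The claim follows.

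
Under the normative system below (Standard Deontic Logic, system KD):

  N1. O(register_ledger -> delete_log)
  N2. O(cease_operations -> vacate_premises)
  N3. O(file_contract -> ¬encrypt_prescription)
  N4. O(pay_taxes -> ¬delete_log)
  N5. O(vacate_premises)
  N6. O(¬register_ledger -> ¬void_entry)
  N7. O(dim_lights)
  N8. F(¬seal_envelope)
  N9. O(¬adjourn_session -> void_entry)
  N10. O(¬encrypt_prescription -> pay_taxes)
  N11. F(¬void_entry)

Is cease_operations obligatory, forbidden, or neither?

Premise 2 is O(cease_operations -> vacate_premises); even if O(vacate_premises) held, inferring O(cease_operations) would be affirming the consequent — invalid.
No premise or chain of K-axiom applications forces O(cease_operations), and none forces O(¬cease_operations). So cease_operations is neither obligatory nor forbidden under these norms.

Neither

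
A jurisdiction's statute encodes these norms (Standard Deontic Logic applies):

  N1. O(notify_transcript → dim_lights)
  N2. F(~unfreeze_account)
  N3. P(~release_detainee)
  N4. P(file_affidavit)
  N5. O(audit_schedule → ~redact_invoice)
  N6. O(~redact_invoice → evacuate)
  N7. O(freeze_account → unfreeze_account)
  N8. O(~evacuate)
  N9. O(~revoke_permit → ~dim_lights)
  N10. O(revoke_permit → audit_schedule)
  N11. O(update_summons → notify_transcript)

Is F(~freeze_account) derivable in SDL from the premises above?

Premise 7 is O(freeze_account → unfreeze_account); even if O(unfreeze_account) held, inferring O(freeze_account) would be affirming the consequent — invalid.
No other premise forces O(freeze_account). An ideal world satisfying every premise can still have ~freeze_account true, so F(~freeze_account) is not derivable.

No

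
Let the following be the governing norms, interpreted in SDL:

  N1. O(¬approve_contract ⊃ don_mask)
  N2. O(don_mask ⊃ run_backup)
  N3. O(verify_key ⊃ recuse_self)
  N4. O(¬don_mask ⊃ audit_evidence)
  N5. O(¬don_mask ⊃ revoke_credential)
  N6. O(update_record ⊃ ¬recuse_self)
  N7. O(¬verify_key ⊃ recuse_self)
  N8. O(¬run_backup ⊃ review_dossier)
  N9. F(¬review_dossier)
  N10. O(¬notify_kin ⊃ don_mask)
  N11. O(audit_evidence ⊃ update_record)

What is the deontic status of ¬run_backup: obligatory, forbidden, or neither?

By case analysis on verify_key: premise 3 gives O(verify_key ⊃ recuse_self) and premise 7 gives O(¬verify_key ⊃ recuse_self), so O(recuse_self) either way.
The contrapositive of premise 6 (O(update_record ⊃ ¬recuse_self)) is O(recuse_self ⊃ ¬update_record), and O(recuse_self) is already established, so O(¬update_record).
Premise 11, O(audit_evidence ⊃ update_record), contraposes to O(¬update_record ⊃ ¬audit_evidence); with O(¬update_record) we get O(¬audit_evidence).
Premise 4, O(¬don_mask ⊃ audit_evidence), contraposes to O(¬audit_evidence ⊃ don_mask); with O(¬audit_evidence) we get O(don_mask).
From O(don_mask) and premise 2, O(don_mask ⊃ run_backup), we obtain O(run_backup).
Premises 1, 5, 8, 9, 10 do not contribute to this derivation.
Thus O(run_backup), which is F(¬run_backup): ¬run_backup is forbidden.

Forbidden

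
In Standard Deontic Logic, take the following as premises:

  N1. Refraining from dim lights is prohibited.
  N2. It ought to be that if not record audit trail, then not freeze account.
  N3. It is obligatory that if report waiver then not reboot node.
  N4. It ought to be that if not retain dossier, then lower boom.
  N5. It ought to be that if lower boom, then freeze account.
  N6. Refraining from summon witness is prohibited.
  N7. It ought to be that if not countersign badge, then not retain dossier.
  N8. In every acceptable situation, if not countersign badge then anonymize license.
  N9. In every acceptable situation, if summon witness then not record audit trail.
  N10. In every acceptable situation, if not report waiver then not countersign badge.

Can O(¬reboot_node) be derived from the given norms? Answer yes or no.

Yes

F(¬summon_witness) at premise 6 means O(summon_witness).
From O(summon_witness) and premise 9, O(summon_witness → ¬record_audit_trail), we obtain O(¬record_audit_trail).
Applying K to premise 2 (O(¬record_audit_trail → ¬freeze_account)) and O(¬record_audit_trail) yields O(¬freeze_account).
The contrapositive of premise 5 (O(lower_boom → freeze_account)) is O(¬freeze_account → ¬lower_boom), and O(¬freeze_account) is already established, so O(¬lower_boom).
Premise 4 is O(¬retain_dossier → lower_boom); contrapositively O(¬lower_boom → retain_dossier). Since O(¬lower_boom) holds, K gives O(retain_dossier).
Premise 7 is O(¬countersign_badge → ¬retain_dossier); contrapositively O(retain_dossier → countersign_badge). Since O(retain_dossier) holds, K gives O(countersign_badge).
Premise 10 is O(¬report_waiver → ¬countersign_badge); contrapositively O(countersign_badge → report_waiver). Since O(countersign_badge) holds, K gives O(report_waiver).
Applying K to premise 3 (O(report_waiver → ¬reboot_node)) and O(report_waiver) yields O(¬reboot_node).
Premises 1, 8 do not contribute to this derivation.
So O(¬reboot_node) follows.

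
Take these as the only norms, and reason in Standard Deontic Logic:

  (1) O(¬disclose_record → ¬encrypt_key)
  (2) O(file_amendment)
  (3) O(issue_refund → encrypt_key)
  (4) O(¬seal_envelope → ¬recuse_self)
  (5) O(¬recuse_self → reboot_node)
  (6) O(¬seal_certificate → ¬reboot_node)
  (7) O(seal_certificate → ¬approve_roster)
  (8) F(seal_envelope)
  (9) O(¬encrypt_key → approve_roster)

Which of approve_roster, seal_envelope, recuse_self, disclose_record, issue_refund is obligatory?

Premise 8, F(seal_envelope), is equivalent to O(¬seal_envelope).
With premise 4, O(¬seal_envelope → ¬recuse_self), the K-axiom yields O(¬recuse_self).
From O(¬recuse_self) and premise 5, O(¬recuse_self → reboot_node), we obtain O(reboot_node).
The contrapositive of premise 6 (O(¬seal_certificate → ¬reboot_node)) is O(reboot_node → seal_certificate), and O(reboot_node) is already established, so O(seal_certificate).
From O(seal_certificate) and premise 7, O(seal_certificate → ¬approve_roster), we obtain O(¬approve_roster).
Premise 9, O(¬encrypt_key → approve_roster), contraposes to O(¬approve_roster → encrypt_key); with O(¬approve_roster) we get O(encrypt_key).
Premise 1, O(¬disclose_record → ¬encrypt_key), contraposes to O(encrypt_key → disclose_record); with O(encrypt_key) we get O(disclose_record).
So O(disclose_record) holds — disclose_record is obligatory. None of the other listed options is made obligatory by any chain of premises.

disclose_record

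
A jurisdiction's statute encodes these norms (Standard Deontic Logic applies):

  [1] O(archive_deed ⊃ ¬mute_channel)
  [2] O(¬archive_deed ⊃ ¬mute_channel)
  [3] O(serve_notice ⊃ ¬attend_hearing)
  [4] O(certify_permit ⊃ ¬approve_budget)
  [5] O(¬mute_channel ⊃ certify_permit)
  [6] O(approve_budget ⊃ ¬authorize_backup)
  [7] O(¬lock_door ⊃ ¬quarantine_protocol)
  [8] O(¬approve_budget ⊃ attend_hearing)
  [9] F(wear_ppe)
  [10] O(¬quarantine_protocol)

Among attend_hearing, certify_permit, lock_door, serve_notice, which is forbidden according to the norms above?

serve_notice

Premises 1 and 2 are O(archive_deed ⊃ ¬mute_channel) and O(¬archive_deed ⊃ ¬mute_channel); every ideal world satisfies archive_deed or ¬archive_deed, so in either case ¬mute_channel holds — hence O(¬mute_channel).
Applying K to premise 5 (O(¬mute_channel ⊃ certify_permit)) and O(¬mute_channel) yields O(certify_permit).
Premise 4 is O(certify_permit ⊃ ¬approve_budget); since O(certify_permit), deontic closure gives O(¬approve_budget).
With premise 8, O(¬approve_budget ⊃ attend_hearing), the K-axiom yields O(attend_hearing).
The contrapositive of premise 3 (O(serve_notice ⊃ ¬attend_hearing)) is O(attend_hearing ⊃ ¬serve_notice), and O(attend_hearing) is already established, so O(¬serve_notice).
So O(¬serve_notice) holds, i.e. serve_notice is forbidden. None of the other listed options is forbidden under the premises.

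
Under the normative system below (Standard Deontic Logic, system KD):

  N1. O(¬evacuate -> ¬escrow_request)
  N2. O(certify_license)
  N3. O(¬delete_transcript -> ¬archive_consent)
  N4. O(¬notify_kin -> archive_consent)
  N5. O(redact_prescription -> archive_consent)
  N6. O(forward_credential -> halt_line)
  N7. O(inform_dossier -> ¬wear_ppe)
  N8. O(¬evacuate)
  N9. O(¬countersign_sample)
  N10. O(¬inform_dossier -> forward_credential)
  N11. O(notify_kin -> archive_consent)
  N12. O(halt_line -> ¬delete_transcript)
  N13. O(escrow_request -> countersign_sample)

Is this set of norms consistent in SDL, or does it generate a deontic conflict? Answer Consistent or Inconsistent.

Premise 13 is O(escrow_request -> countersign_sample), but O(escrow_request) is not derivable from the premises, so it does not yield O(countersign_sample).
So O(countersign_sample) is not derivable, and the apparent clash with O(¬countersign_sample) does not arise.
A world satisfying every obligation exists (e.g. archive_consent=true, certify_license=true, countersign_sample=false, delete_transcript=true, escrow_request=false, evacuate=false, forward_credential=false, halt_line=false, inform_dossier=true, notify_kin=false, redact_prescription=false, wear_ppe=false); no atom is both obligatory and forbidden, so the set is consistent.

Consistent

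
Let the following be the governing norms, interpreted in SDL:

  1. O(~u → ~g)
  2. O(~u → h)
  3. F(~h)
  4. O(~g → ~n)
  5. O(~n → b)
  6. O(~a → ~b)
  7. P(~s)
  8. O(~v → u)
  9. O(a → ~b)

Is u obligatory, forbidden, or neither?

Premises 9 and 6 are O(a → ~b) and O(~a → ~b); every ideal world satisfies a or ~a, so in either case ~b holds — hence O(~b).
Premise 5 is O(~n → b); contrapositively O(~b → n). Since O(~b) holds, K gives O(n).
Premise 4, O(~g → ~n), contraposes to O(n → g); with O(n) we get O(g).
The contrapositive of premise 1 (O(~u → ~g)) is O(g → u), and O(g) is already established, so O(u).
Premises 2, 3, 7, 8 do not contribute to this derivation.
Hence u is obligatory.

Obligatory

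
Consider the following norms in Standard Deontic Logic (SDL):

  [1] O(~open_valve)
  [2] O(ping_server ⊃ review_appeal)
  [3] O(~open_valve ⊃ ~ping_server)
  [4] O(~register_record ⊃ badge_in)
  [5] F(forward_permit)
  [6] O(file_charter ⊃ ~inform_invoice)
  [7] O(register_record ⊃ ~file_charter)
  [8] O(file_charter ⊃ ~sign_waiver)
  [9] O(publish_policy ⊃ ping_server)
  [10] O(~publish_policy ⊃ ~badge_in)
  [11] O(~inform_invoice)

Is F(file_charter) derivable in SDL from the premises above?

Premise 1 gives O(~open_valve).
With premise 3, O(~open_valve ⊃ ~ping_server), the K-axiom yields O(~ping_server).
Premise 9, O(publish_policy ⊃ ping_server), contraposes to O(~ping_server ⊃ ~publish_policy); with O(~ping_server) we get O(~publish_policy).
Premise 10 is O(~publish_policy ⊃ ~badge_in); since O(~publish_policy), deontic closure gives O(~badge_in).
The contrapositive of premise 4 (O(~register_record ⊃ badge_in)) is O(~badge_in ⊃ register_record), and O(~badge_in) is already established, so O(register_record).
Premise 7 is O(register_record ⊃ ~file_charter); since O(register_record), deontic closure gives O(~file_charter).
Premises 2, 5, 6, 8, 11 do not contribute to this derivation.
So O(~file_charter) holds, i.e. F(file_charter). The claim follows.

Yes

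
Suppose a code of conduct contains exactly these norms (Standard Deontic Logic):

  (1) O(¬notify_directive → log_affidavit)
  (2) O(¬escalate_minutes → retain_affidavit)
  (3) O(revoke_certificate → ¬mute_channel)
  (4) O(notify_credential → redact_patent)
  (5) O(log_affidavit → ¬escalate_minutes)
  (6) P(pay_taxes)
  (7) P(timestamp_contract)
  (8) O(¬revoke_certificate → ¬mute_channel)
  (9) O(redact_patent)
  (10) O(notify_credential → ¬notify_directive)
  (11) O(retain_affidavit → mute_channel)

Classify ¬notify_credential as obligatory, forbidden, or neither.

Premises 8 and 3 are O(¬revoke_certificate → ¬mute_channel) and O(revoke_certificate → ¬mute_channel); every ideal world satisfies ¬revoke_certificate or revoke_certificate, so in either case ¬mute_channel holds — hence O(¬mute_channel).
Premise 11, O(retain_affidavit → mute_channel), contraposes to O(¬mute_channel → ¬retain_affidavit); with O(¬mute_channel) we get O(¬retain_affidavit).
Premise 2, O(¬escalate_minutes → retain_affidavit), contraposes to O(¬retain_affidavit → escalate_minutes); with O(¬retain_affidavit) we get O(escalate_minutes).
Premise 5, O(log_affidavit → ¬escalate_minutes), contraposes to O(escalate_minutes → ¬log_affidavit); with O(escalate_minutes) we get O(¬log_affidavit).
The contrapositive of premise 1 (O(¬notify_directive → log_affidavit)) is O(¬log_affidavit → notify_directive), and O(¬log_affidavit) is already established, so O(notify_directive).
Premise 10 is O(notify_credential → ¬notify_directive); contrapositively O(notify_directive → ¬notify_credential). Since O(notify_directive) holds, K gives O(¬notify_credential).
Premises 4, 6, 7, 9 do not contribute to this derivation.
Hence ¬notify_credential is obligatory.

Obligatory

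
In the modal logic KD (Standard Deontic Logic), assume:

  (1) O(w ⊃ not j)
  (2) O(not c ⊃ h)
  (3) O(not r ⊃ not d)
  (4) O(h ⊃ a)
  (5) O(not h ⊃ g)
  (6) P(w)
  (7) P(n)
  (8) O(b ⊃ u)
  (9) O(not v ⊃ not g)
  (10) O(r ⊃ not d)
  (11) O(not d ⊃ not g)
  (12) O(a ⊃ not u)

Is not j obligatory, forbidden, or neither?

Premise 1 is O(w ⊃ not j), but O(w) is not derivable from the premises (the permission P(w) asserts only not O(not w), not O(w)), so it does not yield O(not j).
No premise or chain of K-axiom applications forces O(not j), and none forces O(j). So not j is neither obligatory nor forbidden under these norms.

Neither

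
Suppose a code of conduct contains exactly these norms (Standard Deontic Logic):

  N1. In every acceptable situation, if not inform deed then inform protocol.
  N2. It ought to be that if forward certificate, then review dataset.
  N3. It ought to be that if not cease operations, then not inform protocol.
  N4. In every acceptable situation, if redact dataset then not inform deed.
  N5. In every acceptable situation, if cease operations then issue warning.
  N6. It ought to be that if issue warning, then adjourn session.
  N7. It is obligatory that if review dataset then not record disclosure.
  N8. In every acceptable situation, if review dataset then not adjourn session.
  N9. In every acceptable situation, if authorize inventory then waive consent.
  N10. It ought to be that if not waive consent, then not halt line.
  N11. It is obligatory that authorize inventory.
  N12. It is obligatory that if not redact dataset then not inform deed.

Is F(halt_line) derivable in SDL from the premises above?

No

Premise 10 is O(¬waive_consent → ¬halt_line), but O(¬waive_consent) is not derivable from the premises, so it does not yield O(¬halt_line).
No other premise forces O(¬halt_line). An ideal world satisfying every premise can still have halt_line true, so F(halt_line) is not derivable.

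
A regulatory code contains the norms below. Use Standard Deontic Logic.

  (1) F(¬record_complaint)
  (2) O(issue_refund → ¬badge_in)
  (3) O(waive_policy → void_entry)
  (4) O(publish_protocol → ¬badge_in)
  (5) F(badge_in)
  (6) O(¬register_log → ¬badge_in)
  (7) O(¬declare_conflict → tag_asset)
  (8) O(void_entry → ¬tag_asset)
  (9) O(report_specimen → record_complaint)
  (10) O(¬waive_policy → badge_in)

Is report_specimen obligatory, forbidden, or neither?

Premise 9 is O(report_specimen → record_complaint); even if O(record_complaint) held, inferring O(report_specimen) would be affirming the consequent — invalid.
No premise or chain of K-axiom applications forces O(report_specimen), and none forces O(¬report_specimen). So report_specimen is neither obligatory nor forbidden under these norms.

Neither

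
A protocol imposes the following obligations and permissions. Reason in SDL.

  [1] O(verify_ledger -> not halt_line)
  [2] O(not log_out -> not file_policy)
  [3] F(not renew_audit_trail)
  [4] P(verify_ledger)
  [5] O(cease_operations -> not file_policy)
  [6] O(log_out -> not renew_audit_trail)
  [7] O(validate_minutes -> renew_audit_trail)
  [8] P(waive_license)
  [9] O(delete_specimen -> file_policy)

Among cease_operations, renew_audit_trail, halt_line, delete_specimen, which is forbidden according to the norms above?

delete_specimen

Premise 3 is F(not renew_audit_trail), i.e. O(renew_audit_trail).
The contrapositive of premise 6 (O(log_out -> not renew_audit_trail)) is O(renew_audit_trail -> not log_out), and O(renew_audit_trail) is already established, so O(not log_out).
From O(not log_out) and premise 2, O(not log_out -> not file_policy), we obtain O(not file_policy).
Premise 9, O(delete_specimen -> file_policy), contraposes to O(not file_policy -> not delete_specimen); with O(not file_policy) we get O(not delete_specimen).
So O(not delete_specimen) holds, i.e. delete_specimen is forbidden. None of the other listed options is forbidden under the premises.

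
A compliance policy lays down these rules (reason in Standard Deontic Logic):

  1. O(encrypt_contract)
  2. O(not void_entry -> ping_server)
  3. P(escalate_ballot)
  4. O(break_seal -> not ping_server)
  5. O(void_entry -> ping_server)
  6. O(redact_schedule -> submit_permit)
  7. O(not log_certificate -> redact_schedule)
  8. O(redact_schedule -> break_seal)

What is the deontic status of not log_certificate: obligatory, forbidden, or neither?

Forbidden

Premises 5 and 2 cover both cases: O(void_entry -> ping_server) and O(not void_entry -> ping_server). Since void_entry ∨ not void_entry is a tautology, O(ping_server) follows.
Premise 4 is O(break_seal -> not ping_server); contrapositively O(ping_server -> not break_seal). Since O(ping_server) holds, K gives O(not break_seal).
The contrapositive of premise 8 (O(redact_schedule -> break_seal)) is O(not break_seal -> not redact_schedule), and O(not break_seal) is already established, so O(not redact_schedule).
Premise 7 is O(not log_certificate -> redact_schedule); contrapositively O(not redact_schedule -> log_certificate). Since O(not redact_schedule) holds, K gives O(log_certificate).
Premises 1, 3, 6 do not contribute to this derivation.
Thus O(log_certificate), which is F(not log_certificate): not log_certificate is forbidden.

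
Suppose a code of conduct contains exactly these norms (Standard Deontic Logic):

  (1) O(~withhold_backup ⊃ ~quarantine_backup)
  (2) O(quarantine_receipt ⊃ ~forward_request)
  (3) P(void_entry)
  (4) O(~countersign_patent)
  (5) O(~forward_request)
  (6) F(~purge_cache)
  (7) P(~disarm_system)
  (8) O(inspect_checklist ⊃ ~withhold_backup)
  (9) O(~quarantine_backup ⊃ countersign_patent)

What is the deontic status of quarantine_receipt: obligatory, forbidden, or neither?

Premise 2 is O(quarantine_receipt ⊃ ~forward_request); even if O(~forward_request) held, inferring O(quarantine_receipt) would be affirming the consequent — invalid.
No premise or chain of K-axiom applications forces O(quarantine_receipt), and none forces O(~quarantine_receipt). So quarantine_receipt is neither obligatory nor forbidden under these norms.

Neither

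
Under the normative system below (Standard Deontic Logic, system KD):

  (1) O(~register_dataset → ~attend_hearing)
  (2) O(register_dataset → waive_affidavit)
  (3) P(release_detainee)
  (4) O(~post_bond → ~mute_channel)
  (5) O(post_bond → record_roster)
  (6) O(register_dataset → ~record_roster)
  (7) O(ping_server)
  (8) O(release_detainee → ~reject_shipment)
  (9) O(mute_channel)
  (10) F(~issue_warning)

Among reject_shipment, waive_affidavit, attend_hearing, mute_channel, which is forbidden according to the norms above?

attend_hearing

From premise 9 we have O(mute_channel).
Premise 4 is O(~post_bond → ~mute_channel); contrapositively O(mute_channel → post_bond). Since O(mute_channel) holds, K gives O(post_bond).
With premise 5, O(post_bond → record_roster), the K-axiom yields O(record_roster).
The contrapositive of premise 6 (O(register_dataset → ~record_roster)) is O(record_roster → ~register_dataset), and O(record_roster) is already established, so O(~register_dataset).
Applying K to premise 1 (O(~register_dataset → ~attend_hearing)) and O(~register_dataset) yields O(~attend_hearing).
So O(~attend_hearing) holds, i.e. attend_hearing is forbidden. None of the other listed options is forbidden under the premises.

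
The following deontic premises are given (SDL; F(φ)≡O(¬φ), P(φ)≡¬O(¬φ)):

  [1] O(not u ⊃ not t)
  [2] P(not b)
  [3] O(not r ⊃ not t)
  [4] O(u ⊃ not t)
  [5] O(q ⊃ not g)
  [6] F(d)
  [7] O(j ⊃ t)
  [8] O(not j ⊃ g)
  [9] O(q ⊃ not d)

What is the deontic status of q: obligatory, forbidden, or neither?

By case analysis on u: premise 4 gives O(u ⊃ not t) and premise 1 gives O(not u ⊃ not t), so O(not t) either way.
The contrapositive of premise 7 (O(j ⊃ t)) is O(not t ⊃ not j), and O(not t) is already established, so O(not j).
Premise 8 is O(not j ⊃ g); since O(not j), deontic closure gives O(g).
Premise 5, O(q ⊃ not g), contraposes to O(g ⊃ not q); with O(g) we get O(not q).
Premises 2, 3, 6, 9 do not contribute to this derivation.
Thus O(not q), which is F(q): q is forbidden.

Forbidden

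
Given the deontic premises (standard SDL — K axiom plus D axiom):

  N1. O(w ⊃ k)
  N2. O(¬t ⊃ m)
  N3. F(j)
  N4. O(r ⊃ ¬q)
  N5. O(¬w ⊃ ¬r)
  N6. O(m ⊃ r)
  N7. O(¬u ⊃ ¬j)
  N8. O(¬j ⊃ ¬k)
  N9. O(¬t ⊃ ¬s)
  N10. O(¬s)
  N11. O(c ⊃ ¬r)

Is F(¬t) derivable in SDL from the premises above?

Yes

Premise 3 is F(j), i.e. O(¬j).
Applying K to premise 8 (O(¬j ⊃ ¬k)) and O(¬j) yields O(¬k).
Premise 1, O(w ⊃ k), contraposes to O(¬k ⊃ ¬w); with O(¬k) we get O(¬w).
With premise 5, O(¬w ⊃ ¬r), the K-axiom yields O(¬r).
The contrapositive of premise 6 (O(m ⊃ r)) is O(¬r ⊃ ¬m), and O(¬r) is already established, so O(¬m).
Premise 2, O(¬t ⊃ m), contraposes to O(¬m ⊃ t); with O(¬m) we get O(t).
Premises 4, 7, 9, 10, 11 do not contribute to this derivation.
So O(t) holds, i.e. F(¬t). The claim follows.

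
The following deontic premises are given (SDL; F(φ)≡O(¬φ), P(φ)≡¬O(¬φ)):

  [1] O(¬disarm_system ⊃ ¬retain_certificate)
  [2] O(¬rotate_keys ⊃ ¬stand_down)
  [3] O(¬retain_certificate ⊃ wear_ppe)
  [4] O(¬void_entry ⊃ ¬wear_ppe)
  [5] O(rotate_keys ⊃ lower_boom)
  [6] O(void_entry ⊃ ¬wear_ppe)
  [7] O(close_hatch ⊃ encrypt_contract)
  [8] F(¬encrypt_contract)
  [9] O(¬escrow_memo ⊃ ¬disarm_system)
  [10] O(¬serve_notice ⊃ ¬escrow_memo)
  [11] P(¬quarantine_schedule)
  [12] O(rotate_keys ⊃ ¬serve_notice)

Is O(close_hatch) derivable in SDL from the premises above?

No

Premise 7 is O(close_hatch ⊃ encrypt_contract); even if O(encrypt_contract) held, inferring O(close_hatch) would be affirming the consequent — invalid.
No other premise forces O(close_hatch). An ideal world satisfying every premise can still have close_hatch false, so O(close_hatch) is not derivable.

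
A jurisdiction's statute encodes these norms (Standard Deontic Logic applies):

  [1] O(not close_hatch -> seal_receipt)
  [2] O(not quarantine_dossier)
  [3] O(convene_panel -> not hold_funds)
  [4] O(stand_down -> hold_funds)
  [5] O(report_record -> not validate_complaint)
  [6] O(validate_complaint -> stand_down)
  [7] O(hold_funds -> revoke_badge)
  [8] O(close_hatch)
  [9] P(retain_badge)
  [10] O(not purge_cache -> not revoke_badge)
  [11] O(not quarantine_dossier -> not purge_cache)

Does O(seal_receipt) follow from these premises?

No

Premise 1 is O(not close_hatch -> seal_receipt), but O(not close_hatch) is not derivable from the premises, so it does not yield O(seal_receipt).
No other premise forces O(seal_receipt). An ideal world satisfying every premise can still have seal_receipt false, so O(seal_receipt) is not derivable.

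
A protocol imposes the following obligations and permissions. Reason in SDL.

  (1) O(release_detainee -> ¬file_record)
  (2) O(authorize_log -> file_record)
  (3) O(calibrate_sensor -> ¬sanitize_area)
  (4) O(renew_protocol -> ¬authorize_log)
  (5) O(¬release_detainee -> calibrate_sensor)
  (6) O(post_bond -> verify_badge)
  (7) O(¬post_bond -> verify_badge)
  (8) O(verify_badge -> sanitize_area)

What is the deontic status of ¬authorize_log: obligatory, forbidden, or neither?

Premises 7 and 6 are O(¬post_bond -> verify_badge) and O(post_bond -> verify_badge); every ideal world satisfies ¬post_bond or post_bond, so in either case verify_badge holds — hence O(verify_badge).
With premise 8, O(verify_badge -> sanitize_area), the K-axiom yields O(sanitize_area).
The contrapositive of premise 3 (O(calibrate_sensor -> ¬sanitize_area)) is O(sanitize_area -> ¬calibrate_sensor), and O(sanitize_area) is already established, so O(¬calibrate_sensor).
Premise 5, O(¬release_detainee -> calibrate_sensor), contraposes to O(¬calibrate_sensor -> release_detainee); with O(¬calibrate_sensor) we get O(release_detainee).
From O(release_detainee) and premise 1, O(release_detainee -> ¬file_record), we obtain O(¬file_record).
The contrapositive of premise 2 (O(authorize_log -> file_record)) is O(¬file_record -> ¬authorize_log), and O(¬file_record) is already established, so O(¬authorize_log).
Premise 4 does not contribute to this derivation.
Hence ¬authorize_log is obligatory.

Obligatory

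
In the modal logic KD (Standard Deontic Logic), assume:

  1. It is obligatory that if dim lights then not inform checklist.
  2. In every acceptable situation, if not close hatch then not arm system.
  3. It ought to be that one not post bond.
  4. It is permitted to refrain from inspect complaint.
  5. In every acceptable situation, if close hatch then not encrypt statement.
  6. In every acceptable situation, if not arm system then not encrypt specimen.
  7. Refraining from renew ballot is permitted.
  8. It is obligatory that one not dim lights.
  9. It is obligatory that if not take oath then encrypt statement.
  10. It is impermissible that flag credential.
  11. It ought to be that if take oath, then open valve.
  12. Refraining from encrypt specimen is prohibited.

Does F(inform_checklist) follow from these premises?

Premise 1 is O(dim_lights → ¬inform_checklist), but O(dim_lights) is not derivable from the premises, so it does not yield O(¬inform_checklist).
No other premise forces O(¬inform_checklist). An ideal world satisfying every premise can still have inform_checklist true, so F(inform_checklist) is not derivable.

No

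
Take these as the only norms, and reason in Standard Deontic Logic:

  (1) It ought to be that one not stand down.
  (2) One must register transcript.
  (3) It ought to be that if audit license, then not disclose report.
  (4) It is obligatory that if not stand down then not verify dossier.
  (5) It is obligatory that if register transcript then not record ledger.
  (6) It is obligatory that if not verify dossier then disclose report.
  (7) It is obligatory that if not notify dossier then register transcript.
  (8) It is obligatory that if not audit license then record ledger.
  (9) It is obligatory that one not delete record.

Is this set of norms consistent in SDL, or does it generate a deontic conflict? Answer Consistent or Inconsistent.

Premise 2 states O(register_transcript) outright.
Applying K to premise 5 (O(register_transcript → ¬record_ledger)) and O(register_transcript) yields O(¬record_ledger).
The contrapositive of premise 8 (O(¬audit_license → record_ledger)) is O(¬record_ledger → audit_license), and O(¬record_ledger) is already established, so O(audit_license).
With premise 3, O(audit_license → ¬disclose_report), the K-axiom yields O(¬disclose_report).
The contrapositive of premise 6 (O(¬verify_dossier → disclose_report)) is O(¬disclose_report → verify_dossier), and O(¬disclose_report) is already established, so O(verify_dossier).
Premise 4 is O(¬stand_down → ¬verify_dossier); contrapositively O(verify_dossier → stand_down). Since O(verify_dossier) holds, K gives O(stand_down).
Yet premise 1 states O(¬stand_down).
We now have both O(stand_down) and O(¬stand_down) — stand_down is simultaneously obligatory and forbidden, violating the D-axiom.

Inconsistent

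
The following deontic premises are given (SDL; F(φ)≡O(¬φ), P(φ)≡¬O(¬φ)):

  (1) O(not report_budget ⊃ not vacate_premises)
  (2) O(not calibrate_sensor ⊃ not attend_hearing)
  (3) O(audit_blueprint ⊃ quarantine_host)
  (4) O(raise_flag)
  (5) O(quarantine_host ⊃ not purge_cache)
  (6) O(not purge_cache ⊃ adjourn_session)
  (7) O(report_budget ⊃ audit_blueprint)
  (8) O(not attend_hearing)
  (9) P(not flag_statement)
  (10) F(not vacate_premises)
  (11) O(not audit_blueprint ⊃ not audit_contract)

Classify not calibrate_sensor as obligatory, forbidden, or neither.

Neither

Premise 2 is O(not calibrate_sensor ⊃ not attend_hearing); even if O(not attend_hearing) held, inferring O(not calibrate_sensor) would be affirming the consequent — invalid.
No premise or chain of K-axiom applications forces O(not calibrate_sensor), and none forces O(calibrate_sensor). So not calibrate_sensor is neither obligatory nor forbidden under these norms.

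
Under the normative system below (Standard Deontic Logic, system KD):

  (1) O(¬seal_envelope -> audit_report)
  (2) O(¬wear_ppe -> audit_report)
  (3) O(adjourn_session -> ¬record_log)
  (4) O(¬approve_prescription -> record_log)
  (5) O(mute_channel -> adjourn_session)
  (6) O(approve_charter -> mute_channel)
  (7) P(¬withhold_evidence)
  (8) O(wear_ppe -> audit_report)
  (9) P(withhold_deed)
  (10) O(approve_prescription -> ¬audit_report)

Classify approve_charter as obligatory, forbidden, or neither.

Forbidden

Premises 2 and 8 are O(¬wear_ppe -> audit_report) and O(wear_ppe -> audit_report); every ideal world satisfies ¬wear_ppe or wear_ppe, so in either case audit_report holds — hence O(audit_report).
The contrapositive of premise 10 (O(approve_prescription -> ¬audit_report)) is O(audit_report -> ¬approve_prescription), and O(audit_report) is already established, so O(¬approve_prescription).
Premise 4 is O(¬approve_prescription -> record_log); since O(¬approve_prescription), deontic closure gives O(record_log).
Premise 3, O(adjourn_session -> ¬record_log), contraposes to O(record_log -> ¬adjourn_session); with O(record_log) we get O(¬adjourn_session).
The contrapositive of premise 5 (O(mute_channel -> adjourn_session)) is O(¬adjourn_session -> ¬mute_channel), and O(¬adjourn_session) is already established, so O(¬mute_channel).
The contrapositive of premise 6 (O(approve_charter -> mute_channel)) is O(¬mute_channel -> ¬approve_charter), and O(¬mute_channel) is already established, so O(¬approve_charter).
Premises 1, 7, 9 do not contribute to this derivation.
Thus O(¬approve_charter), which is F(approve_charter): approve_charter is forbidden.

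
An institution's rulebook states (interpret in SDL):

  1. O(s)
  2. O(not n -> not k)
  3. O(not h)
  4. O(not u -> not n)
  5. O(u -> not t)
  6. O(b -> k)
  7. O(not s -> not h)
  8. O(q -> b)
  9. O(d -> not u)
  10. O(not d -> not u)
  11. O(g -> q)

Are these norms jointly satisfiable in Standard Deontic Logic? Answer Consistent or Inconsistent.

Consistent

Premise 7 is O(not s -> not h); even if O(not h) held, inferring O(not s) would be affirming the consequent — invalid.
So O(not s) is not derivable, and the apparent clash with O(s) does not arise.
A world satisfying every obligation exists (e.g. b=false, d=false, g=false, h=false, k=false, n=false, q=false, s=true, t=false, u=false); no atom is both obligatory and forbidden, so the set is consistent.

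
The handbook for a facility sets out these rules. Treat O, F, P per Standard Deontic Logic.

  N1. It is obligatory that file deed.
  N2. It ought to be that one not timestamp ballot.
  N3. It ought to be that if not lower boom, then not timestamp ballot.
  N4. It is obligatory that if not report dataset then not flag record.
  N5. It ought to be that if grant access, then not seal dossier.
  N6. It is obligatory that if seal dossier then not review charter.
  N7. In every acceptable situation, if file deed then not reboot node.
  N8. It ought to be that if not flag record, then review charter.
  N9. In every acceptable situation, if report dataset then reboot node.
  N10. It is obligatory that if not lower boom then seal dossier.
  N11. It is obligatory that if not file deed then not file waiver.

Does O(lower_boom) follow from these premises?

Yes

Premise 1 states O(file_deed) outright.
From O(file_deed) and premise 7, O(file_deed → ¬reboot_node), we obtain O(¬reboot_node).
The contrapositive of premise 9 (O(report_dataset → reboot_node)) is O(¬reboot_node → ¬report_dataset), and O(¬reboot_node) is already established, so O(¬report_dataset).
Applying K to premise 4 (O(¬report_dataset → ¬flag_record)) and O(¬report_dataset) yields O(¬flag_record).
Applying K to premise 8 (O(¬flag_record → review_charter)) and O(¬flag_record) yields O(review_charter).
Premise 6 is O(seal_dossier → ¬review_charter); contrapositively O(review_charter → ¬seal_dossier). Since O(review_charter) holds, K gives O(¬seal_dossier).
The contrapositive of premise 10 (O(¬lower_boom → seal_dossier)) is O(¬seal_dossier → lower_boom), and O(¬seal_dossier) is already established, so O(lower_boom).
Premises 2, 3, 5, 11 do not contribute to this derivation.
So O(lower_boom) follows.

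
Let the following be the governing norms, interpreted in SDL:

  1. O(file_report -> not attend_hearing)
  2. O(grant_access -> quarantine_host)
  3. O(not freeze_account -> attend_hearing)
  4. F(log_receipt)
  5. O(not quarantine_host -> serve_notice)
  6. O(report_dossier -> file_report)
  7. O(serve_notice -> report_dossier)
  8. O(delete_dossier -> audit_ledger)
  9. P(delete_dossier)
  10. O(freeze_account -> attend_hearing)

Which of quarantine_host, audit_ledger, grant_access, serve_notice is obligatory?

By case analysis on not freeze_account: premise 3 gives O(not freeze_account -> attend_hearing) and premise 10 gives O(freeze_account -> attend_hearing), so O(attend_hearing) either way.
The contrapositive of premise 1 (O(file_report -> not attend_hearing)) is O(attend_hearing -> not file_report), and O(attend_hearing) is already established, so O(not file_report).
Premise 6 is O(report_dossier -> file_report); contrapositively O(not file_report -> not report_dossier). Since O(not file_report) holds, K gives O(not report_dossier).
The contrapositive of premise 7 (O(serve_notice -> report_dossier)) is O(not report_dossier -> not serve_notice), and O(not report_dossier) is already established, so O(not serve_notice).
Premise 5, O(not quarantine_host -> serve_notice), contraposes to O(not serve_notice -> quarantine_host); with O(not serve_notice) we get O(quarantine_host).
So O(quarantine_host) holds — quarantine_host is obligatory. None of the other listed options is made obligatory by any chain of premises.

quarantine_host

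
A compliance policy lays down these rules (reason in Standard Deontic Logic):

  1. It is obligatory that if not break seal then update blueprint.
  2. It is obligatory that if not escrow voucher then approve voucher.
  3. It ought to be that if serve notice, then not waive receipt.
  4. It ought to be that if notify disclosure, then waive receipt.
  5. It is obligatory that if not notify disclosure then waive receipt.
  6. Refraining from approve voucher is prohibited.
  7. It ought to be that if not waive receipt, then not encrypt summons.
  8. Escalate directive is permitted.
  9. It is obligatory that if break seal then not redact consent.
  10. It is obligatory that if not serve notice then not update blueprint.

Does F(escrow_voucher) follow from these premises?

No

Premise 2 is O(¬escrow_voucher → approve_voucher); even if O(approve_voucher) held, inferring O(¬escrow_voucher) would be affirming the consequent — invalid.
No other premise forces O(¬escrow_voucher). An ideal world satisfying every premise can still have escrow_voucher true, so F(escrow_voucher) is not derivable.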